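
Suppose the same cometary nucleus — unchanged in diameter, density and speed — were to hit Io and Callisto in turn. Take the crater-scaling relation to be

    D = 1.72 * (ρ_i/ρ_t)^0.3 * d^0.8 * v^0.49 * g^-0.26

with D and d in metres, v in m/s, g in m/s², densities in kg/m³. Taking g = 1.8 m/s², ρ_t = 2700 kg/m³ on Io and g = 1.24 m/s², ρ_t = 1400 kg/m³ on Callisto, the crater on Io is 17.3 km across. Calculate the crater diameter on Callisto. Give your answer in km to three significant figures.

D ≈ 23.2 km

The impactor-only factors (d, v, ρ_i) cancel in the ratio, leaving D_Callisto/D_Io = (g_Callisto/g_Io)^-0.26 · (ρ_t,Io/ρ_t,Callisto)^0.3.
(1.24/1.8)^-0.26 = 0.6889^-0.26 = 1.102
(2700/1400)^0.3 = 1.929^0.3 = 1.218
Ratio = 1.102 × 1.218 = 1.342
D_Callisto = 1.342 × 17.3 km = 23.2 km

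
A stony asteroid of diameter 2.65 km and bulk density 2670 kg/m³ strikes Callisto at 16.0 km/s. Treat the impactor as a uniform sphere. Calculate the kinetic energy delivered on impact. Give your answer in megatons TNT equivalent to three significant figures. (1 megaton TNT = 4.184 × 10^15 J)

d = 2650 m; v = 16000 m/s.
Mass m = (π/6) ρ d³ = (π/6) × 2670 × (2650)³ = 2.602 × 10^13 kg
E = ½ m v² = 0.5 × 2.602 × 10^13 × (16000)² = 3.331 × 10^21 J
   = 3.331 × 10^21 / 4.184×10^15 = 7.961 × 10^5 Mt

E ≈ 7.96 × 10^5 Mt TNT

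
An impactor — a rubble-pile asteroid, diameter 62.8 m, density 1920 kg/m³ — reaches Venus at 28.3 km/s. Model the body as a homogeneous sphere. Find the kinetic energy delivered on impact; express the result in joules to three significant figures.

v = 28300 m/s.
Mass m = (π/6) ρ d³ = (π/6) × 1920 × (62.8)³ = 2.490 × 10^8 kg
E = ½ m v² = 0.5 × 2.490 × 10^8 × (28300)² = 9.971 × 10^16 J

E ≈ 9.97 × 10^16 J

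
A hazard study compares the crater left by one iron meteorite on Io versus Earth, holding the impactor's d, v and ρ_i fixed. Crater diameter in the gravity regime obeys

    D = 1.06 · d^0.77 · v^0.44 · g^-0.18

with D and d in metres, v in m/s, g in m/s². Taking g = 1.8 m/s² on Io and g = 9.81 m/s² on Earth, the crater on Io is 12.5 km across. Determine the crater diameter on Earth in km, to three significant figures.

All impactor-dependent factors cancel in the ratio, leaving D_Earth/D_Io = (g_Earth/g_Io)^-0.18.
(9.81/1.8)^-0.18 = 5.450^-0.18 = 0.7370
D_Earth = 0.7370 × 12.5 km = 9.21 km

D ≈ 9.21 km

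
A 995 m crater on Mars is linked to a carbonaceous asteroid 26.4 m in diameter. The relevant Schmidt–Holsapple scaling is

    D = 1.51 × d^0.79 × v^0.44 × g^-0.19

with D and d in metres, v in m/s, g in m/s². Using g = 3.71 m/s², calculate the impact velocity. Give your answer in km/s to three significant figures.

Rearranging for v: v = [D / (1.51 · 26.4^0.79 · 3.71^-0.19)]^(1/0.44).
26.4^0.79 = 13.28
3.71^-0.19 = 0.7795
Denominator = 1.51 × 13.28 × 0.7795 = 15.63
D / 15.63 = 995 / 15.63 = 63.66
v = 63.66^(1/0.44) = 63.66^2.2727 = 12579 m/s

v ≈ 12.6 km/s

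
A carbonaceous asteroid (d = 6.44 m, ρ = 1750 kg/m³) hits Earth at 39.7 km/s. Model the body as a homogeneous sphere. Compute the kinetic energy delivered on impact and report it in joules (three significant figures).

E ≈ 1.93 × 10^14 J

v = 39700 m/s.
Mass m = (π/6) ρ d³ = (π/6) × 1750 × (6.44)³ = 2.447 × 10^5 kg
E = ½ m v² = 0.5 × 2.447 × 10^5 × (39700)² = 1.928 × 10^14 J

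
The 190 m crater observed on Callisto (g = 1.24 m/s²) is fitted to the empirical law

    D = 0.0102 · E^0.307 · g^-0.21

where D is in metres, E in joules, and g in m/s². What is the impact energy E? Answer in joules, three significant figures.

E ≈ 9.40 × 10^13 J

Rearranging: E = [D / (0.0102 · g^-0.21)]^(1/0.307).
g^-0.21 = 1.24^-0.21 = 0.9558
D / (0.0102 × 0.9558) = 190 / (9.749 × 10^-3) = 1.949 × 10^4
E = (1.949 × 10^4)^3.2573 = 9.402 × 10^13 J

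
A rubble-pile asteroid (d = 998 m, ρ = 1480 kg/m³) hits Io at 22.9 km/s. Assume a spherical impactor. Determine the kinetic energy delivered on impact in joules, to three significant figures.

v = 22900 m/s.
Mass m = (π/6) ρ d³ = (π/6) × 1480 × (998)³ = 7.703 × 10^11 kg
E = ½ m v² = 0.5 × 7.703 × 10^11 × (22900)² = 2.020 × 10^20 J

E ≈ 2.02 × 10^20 J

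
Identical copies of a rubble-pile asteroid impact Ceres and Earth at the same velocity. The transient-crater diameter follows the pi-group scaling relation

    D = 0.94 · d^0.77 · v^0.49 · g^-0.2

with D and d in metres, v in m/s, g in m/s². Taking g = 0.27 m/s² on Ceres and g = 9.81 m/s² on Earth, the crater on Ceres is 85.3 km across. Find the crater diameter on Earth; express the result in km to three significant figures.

All impactor-dependent factors cancel in the ratio, leaving D_Earth/D_Ceres = (g_Earth/g_Ceres)^-0.2.
(9.81/0.27)^-0.2 = 36.33^-0.2 = 0.4875
D_Earth = 0.4875 × 85.3 km = 41.6 km

D ≈ 41.6 km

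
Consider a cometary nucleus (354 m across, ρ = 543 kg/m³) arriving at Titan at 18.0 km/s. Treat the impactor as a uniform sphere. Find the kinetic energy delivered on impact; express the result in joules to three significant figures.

v = 18000 m/s.
Mass m = (π/6) ρ d³ = (π/6) × 543 × (354)³ = 1.261 × 10^10 kg
E = ½ m v² = 0.5 × 1.261 × 10^10 × (18000)² = 2.043 × 10^18 J

E ≈ 2.04 × 10^18 J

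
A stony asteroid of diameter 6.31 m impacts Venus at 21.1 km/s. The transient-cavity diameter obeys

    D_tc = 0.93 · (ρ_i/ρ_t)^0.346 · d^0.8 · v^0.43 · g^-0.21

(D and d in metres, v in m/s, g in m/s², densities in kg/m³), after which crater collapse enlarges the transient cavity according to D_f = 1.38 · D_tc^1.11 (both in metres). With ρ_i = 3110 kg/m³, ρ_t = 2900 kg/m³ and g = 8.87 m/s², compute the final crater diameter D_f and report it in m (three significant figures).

D_f ≈ 468 m

v = 21100 m/s.
(ρ_i/ρ_t)^0.346 = (3110/2900)^0.346 = 1.024
d^0.8 = 6.31^0.8 = 4.365
v^0.43 = 21100^0.43 = 72.35
g^-0.21 = 8.87^-0.21 = 0.6323
D_tc = 0.93 × 1.024 × 4.365 × 72.35 × 0.6323 = 190.2 m
D_f = 1.38 × (190.2)^1.11 = 467.5 m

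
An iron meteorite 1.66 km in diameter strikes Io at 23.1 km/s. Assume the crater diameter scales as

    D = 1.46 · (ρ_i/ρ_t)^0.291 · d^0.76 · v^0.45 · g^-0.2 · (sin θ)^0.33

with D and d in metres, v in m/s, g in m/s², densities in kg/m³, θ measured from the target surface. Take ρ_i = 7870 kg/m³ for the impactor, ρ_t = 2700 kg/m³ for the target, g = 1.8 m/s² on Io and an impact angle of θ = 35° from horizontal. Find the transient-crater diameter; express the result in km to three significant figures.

In SI units: d = 1660 m, v = 23100 m/s.
(ρ_i/ρ_t)^0.291 = (7870/2700)^0.291 = 1.365
d^0.76 = 1660^0.76 = 280.1
v^0.45 = 23100^0.45 = 91.97
g^-0.2 = 1.8^-0.2 = 0.8891
(sin 35°)^0.33 = 0.5736^0.33 = 0.8324
D = 1.46 × 1.365 × 280.1 × 91.97 × 0.8891 × 0.8324 = 37995 m
   = 38.00 km

D ≈ 38.0 km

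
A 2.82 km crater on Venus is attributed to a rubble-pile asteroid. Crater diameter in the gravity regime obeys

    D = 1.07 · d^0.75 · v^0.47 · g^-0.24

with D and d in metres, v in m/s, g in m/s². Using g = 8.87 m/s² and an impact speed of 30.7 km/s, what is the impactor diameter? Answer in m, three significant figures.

d ≈ 113 m

Rearranging for d: d = [D / (1.07 · 30700^0.47 · 8.87^-0.24)]^(1/0.75).
D = 2820 m.
30700^0.47 = 128.5
8.87^-0.24 = 0.5922
Denominator = 1.07 × 128.5 × 0.5922 = 81.42
D / 81.42 = 2820 / 81.42 = 34.64
d = 34.64^(1/0.75) = 34.64^1.3333 = 112.9 m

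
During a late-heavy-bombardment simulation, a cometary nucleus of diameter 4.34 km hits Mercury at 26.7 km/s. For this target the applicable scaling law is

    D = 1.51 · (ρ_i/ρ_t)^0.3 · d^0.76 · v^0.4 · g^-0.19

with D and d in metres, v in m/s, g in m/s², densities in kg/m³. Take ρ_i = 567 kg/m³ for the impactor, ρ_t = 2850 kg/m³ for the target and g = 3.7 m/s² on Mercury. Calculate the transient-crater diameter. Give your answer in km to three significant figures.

D ≈ 24.9 km

In SI units: d = 4340 m, v = 26700 m/s.
(ρ_i/ρ_t)^0.3 = (567/2850)^0.3 = 0.6161
d^0.76 = 4340^0.76 = 581.4
v^0.4 = 26700^0.4 = 58.97
g^-0.19 = 3.7^-0.19 = 0.7799
D = 1.51 × 0.6161 × 581.4 × 58.97 × 0.7799 = 24876 m
   = 24.88 km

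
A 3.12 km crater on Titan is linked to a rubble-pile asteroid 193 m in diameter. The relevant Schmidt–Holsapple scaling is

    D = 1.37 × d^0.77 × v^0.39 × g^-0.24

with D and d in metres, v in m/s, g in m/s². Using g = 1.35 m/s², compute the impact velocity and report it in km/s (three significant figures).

v ≈ 15.0 km/s

Rearranging for v: v = [D / (1.37 · 193^0.77 · 1.35^-0.24)]^(1/0.39).
D = 3120 m.
193^0.77 = 57.53
1.35^-0.24 = 0.9305
Denominator = 1.37 × 57.53 × 0.9305 = 73.34
D / 73.34 = 3120 / 73.34 = 42.54
v = 42.54^(1/0.39) = 42.54^2.5641 = 15011 m/s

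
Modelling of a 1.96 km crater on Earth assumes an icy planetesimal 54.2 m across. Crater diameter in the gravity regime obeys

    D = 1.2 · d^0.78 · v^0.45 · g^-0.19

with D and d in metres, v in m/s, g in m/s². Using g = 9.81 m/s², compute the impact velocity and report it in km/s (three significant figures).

v ≈ 35.7 km/s

Rearranging for v: v = [D / (1.2 · 54.2^0.78 · 9.81^-0.19)]^(1/0.45).
D = 1960 m.
54.2^0.78 = 22.52
9.81^-0.19 = 0.6480
Denominator = 1.2 × 22.52 × 0.6480 = 17.51
D / 17.51 = 1960 / 17.51 = 111.9
v = 111.9^(1/0.45) = 111.9^2.2222 = 35720 m/s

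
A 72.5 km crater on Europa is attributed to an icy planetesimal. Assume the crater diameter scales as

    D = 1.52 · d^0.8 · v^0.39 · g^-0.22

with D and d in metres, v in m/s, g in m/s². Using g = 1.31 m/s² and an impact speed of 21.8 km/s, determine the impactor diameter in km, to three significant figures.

d ≈ 5.83 km

Rearranging for d: d = [D / (1.52 · 21800^0.39 · 1.31^-0.22)]^(1/0.8).
D = 72500 m.
21800^0.39 = 49.20
1.31^-0.22 = 0.9423
Denominator = 1.52 × 49.20 × 0.9423 = 70.47
D / 70.47 = 72500 / 70.47 = 1029
d = 1029^(1/0.8) = 1029^1.25 = 5828 m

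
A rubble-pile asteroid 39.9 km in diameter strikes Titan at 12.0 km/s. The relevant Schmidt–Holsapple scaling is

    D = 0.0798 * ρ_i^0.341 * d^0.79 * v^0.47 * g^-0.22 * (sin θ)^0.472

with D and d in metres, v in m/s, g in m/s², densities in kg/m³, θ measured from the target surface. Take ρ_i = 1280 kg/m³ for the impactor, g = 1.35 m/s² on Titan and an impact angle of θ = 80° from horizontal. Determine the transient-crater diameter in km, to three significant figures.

In SI units: d = 39900 m, v = 12000 m/s.
ρ_i^0.341 = 1280^0.341 = 11.47
d^0.79 = 39900^0.79 = 4313
v^0.47 = 12000^0.47 = 82.64
g^-0.22 = 1.35^-0.22 = 0.9361
(sin 80°)^0.472 = 0.9848^0.472 = 0.9928
D = 0.0798 × 11.47 × 4313 × 82.64 × 0.9361 × 0.9928 = 3.032 × 10^5 m
   = 303.2 km

D ≈ 303 km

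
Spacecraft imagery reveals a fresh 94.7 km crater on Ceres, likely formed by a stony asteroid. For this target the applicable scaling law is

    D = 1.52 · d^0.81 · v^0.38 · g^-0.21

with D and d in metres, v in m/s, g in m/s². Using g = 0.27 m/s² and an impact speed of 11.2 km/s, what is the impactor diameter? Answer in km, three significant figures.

Rearranging for d: d = [D / (1.52 · 11200^0.38 · 0.27^-0.21)]^(1/0.81).
D = 94700 m.
11200^0.38 = 34.57
0.27^-0.21 = 1.316
Denominator = 1.52 × 34.57 × 1.316 = 69.15
D / 69.15 = 94700 / 69.15 = 1369
d = 1369^(1/0.81) = 1369^1.2346 = 7451 m

d ≈ 7.45 km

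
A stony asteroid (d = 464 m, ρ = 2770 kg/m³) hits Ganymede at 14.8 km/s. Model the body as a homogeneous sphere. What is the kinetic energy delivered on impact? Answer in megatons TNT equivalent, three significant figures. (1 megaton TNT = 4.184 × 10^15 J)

E ≈ 3790 Mt TNT

v = 14800 m/s.
Mass m = (π/6) ρ d³ = (π/6) × 2770 × (464)³ = 1.449 × 10^11 kg
E = ½ m v² = 0.5 × 1.449 × 10^11 × (14800)² = 1.587 × 10^19 J
   = 1.587 × 10^19 / 4.184×10^15 = 3793 Mt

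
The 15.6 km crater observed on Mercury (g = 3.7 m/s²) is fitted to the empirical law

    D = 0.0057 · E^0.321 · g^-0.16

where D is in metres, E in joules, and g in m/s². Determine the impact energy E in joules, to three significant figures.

E ≈ 2.17 × 10^20 J

Rearranging: E = [D / (0.0057 · g^-0.16)]^(1/0.321).
D = 15600 m.
g^-0.16 = 3.7^-0.16 = 0.8111
D / (0.0057 × 0.8111) = 15600 / (4.623 × 10^-3) = 3.374 × 10^6
E = (3.374 × 10^6)^3.1153 = 2.173 × 10^20 J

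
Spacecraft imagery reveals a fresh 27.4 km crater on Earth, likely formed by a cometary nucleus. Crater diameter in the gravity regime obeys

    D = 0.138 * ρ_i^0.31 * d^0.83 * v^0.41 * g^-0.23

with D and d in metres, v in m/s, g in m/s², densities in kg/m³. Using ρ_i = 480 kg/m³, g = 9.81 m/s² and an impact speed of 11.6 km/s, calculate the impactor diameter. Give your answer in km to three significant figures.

Rearranging for d: d = [D / (0.138 · 480^0.31 · 11600^0.41 · 9.81^-0.23)]^(1/0.83).
D = 27400 m.
480^0.31 = 6.779
11600^0.41 = 46.39
9.81^-0.23 = 0.5914
Denominator = 0.138 × 6.779 × 46.39 × 0.5914 = 25.67
D / 25.67 = 27400 / 25.67 = 1067
d = 1067^(1/0.83) = 1067^1.2048 = 4450 m

d ≈ 4.45 km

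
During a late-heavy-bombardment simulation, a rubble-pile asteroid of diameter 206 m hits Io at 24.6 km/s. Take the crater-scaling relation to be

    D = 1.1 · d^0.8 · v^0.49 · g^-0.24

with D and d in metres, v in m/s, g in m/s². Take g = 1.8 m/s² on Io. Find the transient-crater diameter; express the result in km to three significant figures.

D ≈ 9.61 km

In SI units: v = 24600 m/s.
d^0.8 = 206^0.8 = 70.97
v^0.49 = 24600^0.49 = 141.8
g^-0.24 = 1.8^-0.24 = 0.8684
D = 1.1 × 70.97 × 141.8 × 0.8684 = 9613 m
   = 9.613 km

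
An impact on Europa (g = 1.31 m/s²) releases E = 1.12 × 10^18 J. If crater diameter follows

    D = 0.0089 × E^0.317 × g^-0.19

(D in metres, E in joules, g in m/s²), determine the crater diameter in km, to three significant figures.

E^0.317 = (1.12 × 10^18)^0.317 = 5.267 × 10^5
g^-0.19 = 1.31^-0.19 = 0.9500
D = 0.0089 × 5.267 × 10^5 × 0.9500 = 4453 m
   = 4.453 km

D ≈ 4.45 km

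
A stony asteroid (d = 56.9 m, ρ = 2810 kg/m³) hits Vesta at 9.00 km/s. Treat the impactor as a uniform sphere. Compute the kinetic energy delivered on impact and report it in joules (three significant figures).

v = 9000 m/s.
Mass m = (π/6) ρ d³ = (π/6) × 2810 × (56.9)³ = 2.710 × 10^8 kg
E = ½ m v² = 0.5 × 2.710 × 10^8 × (9000)² = 1.098 × 10^16 J

E ≈ 1.10 × 10^16 J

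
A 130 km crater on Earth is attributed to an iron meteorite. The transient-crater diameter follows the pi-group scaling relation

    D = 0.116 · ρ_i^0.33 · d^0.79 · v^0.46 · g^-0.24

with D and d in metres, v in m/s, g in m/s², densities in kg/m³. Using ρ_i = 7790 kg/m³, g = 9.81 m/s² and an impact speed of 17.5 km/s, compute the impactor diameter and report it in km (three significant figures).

Rearranging for d: d = [D / (0.116 · 7790^0.33 · 17500^0.46 · 9.81^-0.24)]^(1/0.79).
D = 130000 m.
7790^0.33 = 19.24
17500^0.46 = 89.49
9.81^-0.24 = 0.5781
Denominator = 0.116 × 19.24 × 89.49 × 0.5781 = 115.5
D / 115.5 = 130000 / 115.5 = 1126
d = 1126^(1/0.79) = 1126^1.2658 = 7288 m

d ≈ 7.29 km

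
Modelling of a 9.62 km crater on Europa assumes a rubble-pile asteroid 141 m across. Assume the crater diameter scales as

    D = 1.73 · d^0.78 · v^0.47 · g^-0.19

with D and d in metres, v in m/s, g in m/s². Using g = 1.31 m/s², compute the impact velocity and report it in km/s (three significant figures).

Rearranging for v: v = [D / (1.73 · 141^0.78 · 1.31^-0.19)]^(1/0.47).
D = 9620 m.
141^0.78 = 47.47
1.31^-0.19 = 0.9500
Denominator = 1.73 × 47.47 × 0.9500 = 78.02
D / 78.02 = 9620 / 78.02 = 123.3
v = 123.3^(1/0.47) = 123.3^2.1277 = 28115 m/s

v ≈ 28.1 km/s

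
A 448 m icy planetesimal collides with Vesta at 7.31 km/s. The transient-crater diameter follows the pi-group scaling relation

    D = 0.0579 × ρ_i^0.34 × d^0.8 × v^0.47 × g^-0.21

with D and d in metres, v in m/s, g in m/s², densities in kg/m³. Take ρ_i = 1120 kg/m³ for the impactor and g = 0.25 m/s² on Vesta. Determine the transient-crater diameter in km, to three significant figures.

In SI units: v = 7310 m/s.
ρ_i^0.34 = 1120^0.34 = 10.88
d^0.8 = 448^0.8 = 132.1
v^0.47 = 7310^0.47 = 65.47
g^-0.21 = 0.25^-0.21 = 1.338
D = 0.0579 × 10.88 × 132.1 × 65.47 × 1.338 = 7290 m
   = 7.290 km

D ≈ 7.29 km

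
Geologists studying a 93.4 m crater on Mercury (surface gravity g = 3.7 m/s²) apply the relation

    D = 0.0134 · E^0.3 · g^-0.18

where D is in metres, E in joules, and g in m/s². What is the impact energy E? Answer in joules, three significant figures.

Rearranging: E = [D / (0.0134 · g^-0.18)]^(1/0.3).
g^-0.18 = 3.7^-0.18 = 0.7902
D / (0.0134 × 0.7902) = 93.4 / (0.01059) = 8.820 × 10^3
E = (8.820 × 10^3)^3.3333 = 1.417 × 10^13 J

E ≈ 1.42 × 10^13 J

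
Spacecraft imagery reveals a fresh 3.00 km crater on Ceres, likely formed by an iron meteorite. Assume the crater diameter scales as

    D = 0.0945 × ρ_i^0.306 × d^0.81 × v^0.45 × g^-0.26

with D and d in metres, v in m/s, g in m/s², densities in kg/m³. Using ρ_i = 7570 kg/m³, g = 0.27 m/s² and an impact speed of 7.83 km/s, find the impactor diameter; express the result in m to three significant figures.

Rearranging for d: d = [D / (0.0945 · 7570^0.306 · 7830^0.45 · 0.27^-0.26)]^(1/0.81).
D = 3000 m.
7570^0.306 = 15.38
7830^0.45 = 56.52
0.27^-0.26 = 1.406
Denominator = 0.0945 × 15.38 × 56.52 × 1.406 = 115.5
D / 115.5 = 3000 / 115.5 = 25.97
d = 25.97^(1/0.81) = 25.97^1.2346 = 55.76 m

d ≈ 55.8 m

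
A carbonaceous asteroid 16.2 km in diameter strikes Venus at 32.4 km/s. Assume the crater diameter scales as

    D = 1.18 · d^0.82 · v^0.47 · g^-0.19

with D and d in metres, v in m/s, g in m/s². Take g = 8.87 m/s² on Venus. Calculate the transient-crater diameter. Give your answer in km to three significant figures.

In SI units: d = 16200 m, v = 32400 m/s.
d^0.82 = 16200^0.82 = 2830
v^0.47 = 32400^0.47 = 131.8
g^-0.19 = 8.87^-0.19 = 0.6605
D = 1.18 × 2830 × 131.8 × 0.6605 = 2.907 × 10^5 m
   = 290.7 km

D ≈ 291 km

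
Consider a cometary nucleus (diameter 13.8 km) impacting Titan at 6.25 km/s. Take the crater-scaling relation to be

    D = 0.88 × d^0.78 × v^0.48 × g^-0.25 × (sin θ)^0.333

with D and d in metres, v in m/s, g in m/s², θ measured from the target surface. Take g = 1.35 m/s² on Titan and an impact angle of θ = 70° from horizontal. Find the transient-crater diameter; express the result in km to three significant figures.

D ≈ 90.0 km

In SI units: d = 13800 m, v = 6250 m/s.
d^0.78 = 13800^0.78 = 1695
v^0.48 = 6250^0.48 = 66.38
g^-0.25 = 1.35^-0.25 = 0.9277
(sin 70°)^0.333 = 0.9397^0.333 = 0.9795
D = 0.88 × 1695 × 66.38 × 0.9277 × 0.9795 = 89971 m
   = 89.97 km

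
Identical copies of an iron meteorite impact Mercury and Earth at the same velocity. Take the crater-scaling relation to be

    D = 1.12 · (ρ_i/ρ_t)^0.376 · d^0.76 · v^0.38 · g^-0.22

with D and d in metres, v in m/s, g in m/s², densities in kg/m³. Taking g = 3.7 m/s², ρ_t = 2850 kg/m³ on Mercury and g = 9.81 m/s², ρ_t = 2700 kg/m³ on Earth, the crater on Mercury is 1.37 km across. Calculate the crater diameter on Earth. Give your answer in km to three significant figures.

D ≈ 1.13 km

The impactor-only factors (d, v, ρ_i) cancel in the ratio, leaving D_Earth/D_Mercury = (g_Earth/g_Mercury)^-0.22 · (ρ_t,Mercury/ρ_t,Earth)^0.376.
(9.81/3.7)^-0.22 = 2.651^-0.22 = 0.8070
(2850/2700)^0.376 = 1.056^0.376 = 1.021
Ratio = 0.8070 × 1.021 = 0.8239
D_Earth = 0.8239 × 1.37 km = 1.13 km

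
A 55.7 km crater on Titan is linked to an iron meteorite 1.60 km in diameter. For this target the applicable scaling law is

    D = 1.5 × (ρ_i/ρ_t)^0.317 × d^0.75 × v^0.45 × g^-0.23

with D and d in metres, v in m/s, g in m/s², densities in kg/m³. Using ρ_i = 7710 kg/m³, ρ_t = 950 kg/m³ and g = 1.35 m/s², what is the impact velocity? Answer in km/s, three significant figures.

v ≈ 17.4 km/s

Rearranging for v: v = [D / (1.5 · (7710/950)^0.317 · 1600^0.75 · 1.35^-0.23)]^(1/0.45).
D = 55700 m.
(7710/950)^0.317 = 1.942
1600^0.75 = 253.0
1.35^-0.23 = 0.9333
Denominator = 1.5 × 1.942 × 253.0 × 0.9333 = 687.8
D / 687.8 = 55700 / 687.8 = 80.98
v = 80.98^(1/0.45) = 80.98^2.2222 = 17410 m/s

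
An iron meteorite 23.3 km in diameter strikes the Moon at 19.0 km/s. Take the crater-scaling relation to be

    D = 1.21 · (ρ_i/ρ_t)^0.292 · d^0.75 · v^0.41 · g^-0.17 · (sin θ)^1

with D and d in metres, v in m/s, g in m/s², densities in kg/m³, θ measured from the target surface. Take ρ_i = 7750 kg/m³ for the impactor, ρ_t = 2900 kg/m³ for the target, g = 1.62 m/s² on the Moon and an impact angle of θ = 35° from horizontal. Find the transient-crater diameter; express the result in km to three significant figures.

In SI units: d = 23300 m, v = 19000 m/s.
(ρ_i/ρ_t)^0.292 = (7750/2900)^0.292 = 1.332
d^0.75 = 23300^0.75 = 1886
v^0.41 = 19000^0.41 = 56.79
g^-0.17 = 1.62^-0.17 = 0.9213
(sin 35°)^1 = 0.5736^1 = 0.5736
D = 1.21 × 1.332 × 1886 × 56.79 × 0.9213 × 0.5736 = 91225 m
   = 91.22 km

D ≈ 91.2 km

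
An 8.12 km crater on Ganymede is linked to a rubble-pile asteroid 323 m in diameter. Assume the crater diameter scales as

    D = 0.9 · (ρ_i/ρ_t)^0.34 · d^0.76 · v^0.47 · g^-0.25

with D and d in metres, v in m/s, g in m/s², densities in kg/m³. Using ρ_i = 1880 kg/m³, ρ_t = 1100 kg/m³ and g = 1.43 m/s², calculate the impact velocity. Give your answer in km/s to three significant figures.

v ≈ 18.7 km/s

Rearranging for v: v = [D / (0.9 · (1880/1100)^0.34 · 323^0.76 · 1.43^-0.25)]^(1/0.47).
D = 8120 m.
(1880/1100)^0.34 = 1.200
323^0.76 = 80.72
1.43^-0.25 = 0.9145
Denominator = 0.9 × 1.200 × 80.72 × 0.9145 = 79.72
D / 79.72 = 8120 / 79.72 = 101.9
v = 101.9^(1/0.47) = 101.9^2.1277 = 18741 m/s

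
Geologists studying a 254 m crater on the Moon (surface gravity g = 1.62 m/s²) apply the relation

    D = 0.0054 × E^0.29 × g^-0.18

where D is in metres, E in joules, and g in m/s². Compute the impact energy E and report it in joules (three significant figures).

E ≈ 1.75 × 10^16 J

Rearranging: E = [D / (0.0054 · g^-0.18)]^(1/0.29).
g^-0.18 = 1.62^-0.18 = 0.9168
D / (0.0054 × 0.9168) = 254 / (4.951 × 10^-3) = 5.130 × 10^4
E = (5.130 × 10^4)^3.4483 = 1.745 × 10^16 J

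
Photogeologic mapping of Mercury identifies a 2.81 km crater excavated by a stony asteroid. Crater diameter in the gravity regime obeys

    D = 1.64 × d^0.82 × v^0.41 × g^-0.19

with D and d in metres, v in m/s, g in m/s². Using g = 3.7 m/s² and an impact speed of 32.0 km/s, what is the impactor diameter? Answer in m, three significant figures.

d ≈ 66.5 m

Rearranging for d: d = [D / (1.64 · 32000^0.41 · 3.7^-0.19)]^(1/0.82).
D = 2810 m.
32000^0.41 = 70.33
3.7^-0.19 = 0.7799
Denominator = 1.64 × 70.33 × 0.7799 = 89.95
D / 89.95 = 2810 / 89.95 = 31.24
d = 31.24^(1/0.82) = 31.24^1.2195 = 66.50 m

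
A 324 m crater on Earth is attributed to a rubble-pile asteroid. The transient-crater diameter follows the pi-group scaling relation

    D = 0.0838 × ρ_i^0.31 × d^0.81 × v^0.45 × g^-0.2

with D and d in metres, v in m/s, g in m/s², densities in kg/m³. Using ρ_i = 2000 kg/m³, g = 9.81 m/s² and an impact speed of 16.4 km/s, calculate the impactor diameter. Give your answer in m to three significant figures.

Rearranging for d: d = [D / (0.0838 · 2000^0.31 · 16400^0.45 · 9.81^-0.2)]^(1/0.81).
2000^0.31 = 10.55
16400^0.45 = 78.83
9.81^-0.2 = 0.6334
Denominator = 0.0838 × 10.55 × 78.83 × 0.6334 = 44.14
D / 44.14 = 324 / 44.14 = 7.340
d = 7.340^(1/0.81) = 7.340^1.2346 = 11.72 m

d ≈ 11.7 m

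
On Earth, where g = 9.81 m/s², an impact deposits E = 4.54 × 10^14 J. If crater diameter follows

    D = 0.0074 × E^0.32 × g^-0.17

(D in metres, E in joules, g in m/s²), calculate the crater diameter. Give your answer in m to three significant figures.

E^0.32 = (4.54 × 10^14)^0.32 = 4.901 × 10^4
g^-0.17 = 9.81^-0.17 = 0.6783
D = 0.0074 × 4.901 × 10^4 × 0.6783 = 246.0 m

D ≈ 246 m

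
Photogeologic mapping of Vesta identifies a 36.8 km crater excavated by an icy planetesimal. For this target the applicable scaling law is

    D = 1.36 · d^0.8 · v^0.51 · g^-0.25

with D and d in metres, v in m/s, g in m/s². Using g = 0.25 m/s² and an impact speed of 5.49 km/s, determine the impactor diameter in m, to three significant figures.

d ≈ 930 m

Rearranging for d: d = [D / (1.36 · 5490^0.51 · 0.25^-0.25)]^(1/0.8).
D = 36800 m.
5490^0.51 = 80.76
0.25^-0.25 = 1.414
Denominator = 1.36 × 80.76 × 1.414 = 155.3
D / 155.3 = 36800 / 155.3 = 237.0
d = 237.0^(1/0.8) = 237.0^1.25 = 929.9 m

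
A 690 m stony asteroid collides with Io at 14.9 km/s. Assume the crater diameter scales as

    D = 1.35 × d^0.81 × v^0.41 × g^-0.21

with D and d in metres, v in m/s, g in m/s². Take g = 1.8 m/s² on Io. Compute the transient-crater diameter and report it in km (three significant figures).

D ≈ 12.2 km

In SI units: v = 14900 m/s.
d^0.81 = 690^0.81 = 199.3
v^0.41 = 14900^0.41 = 51.41
g^-0.21 = 1.8^-0.21 = 0.8839
D = 1.35 × 199.3 × 51.41 × 0.8839 = 12226 m
   = 12.23 km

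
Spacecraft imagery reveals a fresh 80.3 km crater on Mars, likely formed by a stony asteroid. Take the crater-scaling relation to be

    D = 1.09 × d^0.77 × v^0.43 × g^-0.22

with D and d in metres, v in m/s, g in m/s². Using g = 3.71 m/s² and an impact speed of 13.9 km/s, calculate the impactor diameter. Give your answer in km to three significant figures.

d ≈ 14.8 km

Rearranging for d: d = [D / (1.09 · 13900^0.43 · 3.71^-0.22)]^(1/0.77).
D = 80300 m.
13900^0.43 = 60.46
3.71^-0.22 = 0.7494
Denominator = 1.09 × 60.46 × 0.7494 = 49.39
D / 49.39 = 80300 / 49.39 = 1626
d = 1626^(1/0.77) = 1626^1.2987 = 14801 m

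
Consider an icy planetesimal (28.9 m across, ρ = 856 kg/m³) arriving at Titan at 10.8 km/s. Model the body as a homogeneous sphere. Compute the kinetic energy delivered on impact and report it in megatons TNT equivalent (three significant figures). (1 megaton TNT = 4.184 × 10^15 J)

E ≈ 0.151 Mt TNT

v = 10800 m/s.
Mass m = (π/6) ρ d³ = (π/6) × 856 × (28.9)³ = 1.082 × 10^7 kg
E = ½ m v² = 0.5 × 1.082 × 10^7 × (10800)² = 6.310 × 10^14 J
   = 6.310 × 10^14 / 4.184×10^15 = 0.1508 Mt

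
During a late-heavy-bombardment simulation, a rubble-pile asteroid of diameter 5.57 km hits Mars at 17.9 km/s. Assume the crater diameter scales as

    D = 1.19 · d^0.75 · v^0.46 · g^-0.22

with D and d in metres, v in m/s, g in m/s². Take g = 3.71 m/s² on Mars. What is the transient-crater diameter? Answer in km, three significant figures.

In SI units: d = 5570 m, v = 17900 m/s.
d^0.75 = 5570^0.75 = 644.8
v^0.46 = 17900^0.46 = 90.43
g^-0.22 = 3.71^-0.22 = 0.7494
D = 1.19 × 644.8 × 90.43 × 0.7494 = 51999 m
   = 52.00 km

D ≈ 52.0 km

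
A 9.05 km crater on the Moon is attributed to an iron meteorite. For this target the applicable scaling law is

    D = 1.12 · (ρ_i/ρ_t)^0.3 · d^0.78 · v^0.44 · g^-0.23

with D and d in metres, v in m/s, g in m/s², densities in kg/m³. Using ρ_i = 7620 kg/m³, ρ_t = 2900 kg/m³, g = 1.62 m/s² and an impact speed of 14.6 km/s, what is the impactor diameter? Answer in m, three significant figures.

Rearranging for d: d = [D / (1.12 · (7620/2900)^0.3 · 14600^0.44 · 1.62^-0.23)]^(1/0.78).
D = 9050 m.
(7620/2900)^0.3 = 1.336
14600^0.44 = 67.97
1.62^-0.23 = 0.8950
Denominator = 1.12 × 1.336 × 67.97 × 0.8950 = 91.03
D / 91.03 = 9050 / 91.03 = 99.42
d = 99.42^(1/0.78) = 99.42^1.2821 = 363.9 m

d ≈ 364 m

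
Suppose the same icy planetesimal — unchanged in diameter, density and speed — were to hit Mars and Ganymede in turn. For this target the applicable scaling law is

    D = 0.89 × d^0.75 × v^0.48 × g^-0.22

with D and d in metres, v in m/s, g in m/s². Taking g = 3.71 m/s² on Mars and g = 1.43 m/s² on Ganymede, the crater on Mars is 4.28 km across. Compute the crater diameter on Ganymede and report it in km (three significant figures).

D ≈ 5.28 km

All impactor-dependent factors cancel in the ratio, leaving D_Ganymede/D_Mars = (g_Ganymede/g_Mars)^-0.22.
(1.43/3.71)^-0.22 = 0.3854^-0.22 = 1.233
D_Ganymede = 1.233 × 4.28 km = 5.28 km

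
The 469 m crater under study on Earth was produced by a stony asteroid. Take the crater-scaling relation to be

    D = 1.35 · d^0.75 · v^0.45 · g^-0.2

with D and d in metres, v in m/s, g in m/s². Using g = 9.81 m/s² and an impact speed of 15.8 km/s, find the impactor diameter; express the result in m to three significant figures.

d ≈ 13.6 m

Rearranging for d: d = [D / (1.35 · 15800^0.45 · 9.81^-0.2)]^(1/0.75).
15800^0.45 = 77.52
9.81^-0.2 = 0.6334
Denominator = 1.35 × 77.52 × 0.6334 = 66.29
D / 66.29 = 469 / 66.29 = 7.075
d = 7.075^(1/0.75) = 7.075^1.3333 = 13.58 m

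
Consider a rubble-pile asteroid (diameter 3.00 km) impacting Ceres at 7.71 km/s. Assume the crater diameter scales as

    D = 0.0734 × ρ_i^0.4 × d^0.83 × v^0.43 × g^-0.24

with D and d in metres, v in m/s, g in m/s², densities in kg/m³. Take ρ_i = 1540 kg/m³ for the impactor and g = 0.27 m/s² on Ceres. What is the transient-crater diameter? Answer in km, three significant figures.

In SI units: d = 3000 m, v = 7710 m/s.
ρ_i^0.4 = 1540^0.4 = 18.84
d^0.83 = 3000^0.83 = 769.1
v^0.43 = 7710^0.43 = 46.93
g^-0.24 = 0.27^-0.24 = 1.369
D = 0.0734 × 18.84 × 769.1 × 46.93 × 1.369 = 68330 m
   = 68.33 km

D ≈ 68.3 km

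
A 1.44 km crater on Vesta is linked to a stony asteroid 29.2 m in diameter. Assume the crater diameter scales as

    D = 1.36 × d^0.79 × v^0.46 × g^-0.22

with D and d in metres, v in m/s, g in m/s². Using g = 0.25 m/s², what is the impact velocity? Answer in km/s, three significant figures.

Rearranging for v: v = [D / (1.36 · 29.2^0.79 · 0.25^-0.22)]^(1/0.46).
D = 1440 m.
29.2^0.79 = 14.38
0.25^-0.22 = 1.357
Denominator = 1.36 × 14.38 × 1.357 = 26.54
D / 26.54 = 1440 / 26.54 = 54.26
v = 54.26^(1/0.46) = 54.26^2.1739 = 5896 m/s

v ≈ 5.90 km/s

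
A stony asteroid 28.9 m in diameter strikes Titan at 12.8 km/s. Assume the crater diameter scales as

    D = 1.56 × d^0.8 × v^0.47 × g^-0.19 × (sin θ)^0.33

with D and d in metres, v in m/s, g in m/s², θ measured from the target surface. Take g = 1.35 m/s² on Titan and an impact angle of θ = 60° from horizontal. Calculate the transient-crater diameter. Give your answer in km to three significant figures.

D ≈ 1.77 km

In SI units: v = 12800 m/s.
d^0.8 = 28.9^0.8 = 14.75
v^0.47 = 12800^0.47 = 85.19
g^-0.19 = 1.35^-0.19 = 0.9446
(sin 60°)^0.33 = 0.8660^0.33 = 0.9536
D = 1.56 × 14.75 × 85.19 × 0.9446 × 0.9536 = 1766 m
   = 1.766 km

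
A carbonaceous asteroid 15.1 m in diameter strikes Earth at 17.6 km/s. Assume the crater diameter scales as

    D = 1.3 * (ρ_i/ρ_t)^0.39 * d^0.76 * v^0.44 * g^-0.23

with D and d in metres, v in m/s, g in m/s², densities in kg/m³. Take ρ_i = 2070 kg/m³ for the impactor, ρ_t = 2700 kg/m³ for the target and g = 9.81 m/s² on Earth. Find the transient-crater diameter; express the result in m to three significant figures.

In SI units: v = 17600 m/s.
(ρ_i/ρ_t)^0.39 = (2070/2700)^0.39 = 0.9016
d^0.76 = 15.1^0.76 = 7.871
v^0.44 = 17600^0.44 = 73.79
g^-0.23 = 9.81^-0.23 = 0.5914
D = 1.3 × 0.9016 × 7.871 × 73.79 × 0.5914 = 402.6 m

D ≈ 403 m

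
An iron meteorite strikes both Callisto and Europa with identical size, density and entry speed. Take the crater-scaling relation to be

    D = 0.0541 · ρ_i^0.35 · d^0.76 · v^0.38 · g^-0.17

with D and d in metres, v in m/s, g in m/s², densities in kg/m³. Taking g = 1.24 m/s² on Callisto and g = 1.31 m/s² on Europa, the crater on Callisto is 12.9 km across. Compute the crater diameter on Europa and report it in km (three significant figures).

D ≈ 12.8 km

All impactor-dependent factors cancel in the ratio, leaving D_Europa/D_Callisto = (g_Europa/g_Callisto)^-0.17.
(1.31/1.24)^-0.17 = 1.056^-0.17 = 0.9908
D_Europa = 0.9908 × 12.9 km = 12.8 km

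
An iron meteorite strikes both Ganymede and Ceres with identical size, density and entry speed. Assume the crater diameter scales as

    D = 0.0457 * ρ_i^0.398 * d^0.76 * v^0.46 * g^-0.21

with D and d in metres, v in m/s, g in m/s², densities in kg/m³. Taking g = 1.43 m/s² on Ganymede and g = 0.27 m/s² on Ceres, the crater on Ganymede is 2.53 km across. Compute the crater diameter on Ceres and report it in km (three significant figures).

All impactor-dependent factors cancel in the ratio, leaving D_Ceres/D_Ganymede = (g_Ceres/g_Ganymede)^-0.21.
(0.27/1.43)^-0.21 = 0.1888^-0.21 = 1.419
D_Ceres = 1.419 × 2.53 km = 3.59 km

D ≈ 3.59 km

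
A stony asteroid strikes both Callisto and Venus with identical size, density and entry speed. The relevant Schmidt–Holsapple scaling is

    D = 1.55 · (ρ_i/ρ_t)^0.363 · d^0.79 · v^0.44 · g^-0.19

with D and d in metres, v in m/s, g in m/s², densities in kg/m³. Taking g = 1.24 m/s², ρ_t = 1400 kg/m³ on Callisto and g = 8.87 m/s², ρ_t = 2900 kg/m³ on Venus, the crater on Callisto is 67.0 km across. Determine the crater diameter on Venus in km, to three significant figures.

D ≈ 35.4 km

The impactor-only factors (d, v, ρ_i) cancel in the ratio, leaving D_Venus/D_Callisto = (g_Venus/g_Callisto)^-0.19 · (ρ_t,Callisto/ρ_t,Venus)^0.363.
(8.87/1.24)^-0.19 = 7.153^-0.19 = 0.6881
(1400/2900)^0.363 = 0.4828^0.363 = 0.7677
Ratio = 0.6881 × 0.7677 = 0.5283
D_Venus = 0.5283 × 67.0 km = 35.4 km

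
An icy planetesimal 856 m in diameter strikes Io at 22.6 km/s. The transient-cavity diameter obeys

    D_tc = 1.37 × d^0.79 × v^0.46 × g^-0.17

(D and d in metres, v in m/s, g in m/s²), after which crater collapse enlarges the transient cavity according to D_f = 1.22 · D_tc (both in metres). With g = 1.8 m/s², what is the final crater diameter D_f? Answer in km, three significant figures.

v = 22600 m/s.
d^0.79 = 856^0.79 = 207.3
v^0.46 = 22600^0.46 = 100.7
g^-0.17 = 1.8^-0.17 = 0.9049
D_tc = 1.37 × 207.3 × 100.7 × 0.9049 = 25880 m
D_f = 1.22 × 25880 = 31574 m
     = 31.57 km

D_f ≈ 31.6 km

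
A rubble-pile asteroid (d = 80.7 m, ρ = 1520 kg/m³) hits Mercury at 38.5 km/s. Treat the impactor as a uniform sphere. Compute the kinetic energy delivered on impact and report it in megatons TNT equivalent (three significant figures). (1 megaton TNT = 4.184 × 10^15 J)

v = 38500 m/s.
Mass m = (π/6) ρ d³ = (π/6) × 1520 × (80.7)³ = 4.183 × 10^8 kg
E = ½ m v² = 0.5 × 4.183 × 10^8 × (38500)² = 3.100 × 10^17 J
   = 3.100 × 10^17 / 4.184×10^15 = 74.09 Mt

E ≈ 74.1 Mt TNT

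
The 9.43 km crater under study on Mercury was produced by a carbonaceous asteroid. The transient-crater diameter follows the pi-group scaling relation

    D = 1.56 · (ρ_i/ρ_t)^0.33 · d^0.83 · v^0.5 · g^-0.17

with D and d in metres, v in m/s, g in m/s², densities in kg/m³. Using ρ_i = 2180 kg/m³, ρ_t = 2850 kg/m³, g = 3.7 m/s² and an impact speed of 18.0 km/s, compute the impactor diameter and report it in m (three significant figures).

Rearranging for d: d = [D / (1.56 · (2180/2850)^0.33 · 18000^0.5 · 3.7^-0.17)]^(1/0.83).
D = 9430 m.
(2180/2850)^0.33 = 0.9154
18000^0.5 = 134.2
3.7^-0.17 = 0.8006
Denominator = 1.56 × 0.9154 × 134.2 × 0.8006 = 153.4
D / 153.4 = 9430 / 153.4 = 61.47
d = 61.47^(1/0.83) = 61.47^1.2048 = 142.9 m

d ≈ 143 m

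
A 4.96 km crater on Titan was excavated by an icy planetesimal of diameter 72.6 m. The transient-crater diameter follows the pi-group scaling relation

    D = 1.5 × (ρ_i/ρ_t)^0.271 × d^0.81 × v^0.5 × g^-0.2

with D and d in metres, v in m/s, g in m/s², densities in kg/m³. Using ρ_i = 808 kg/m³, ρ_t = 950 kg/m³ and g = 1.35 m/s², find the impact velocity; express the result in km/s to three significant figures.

v ≈ 13.0 km/s

Rearranging for v: v = [D / (1.5 · (808/950)^0.271 · 72.6^0.81 · 1.35^-0.2)]^(1/0.5).
D = 4960 m.
(808/950)^0.271 = 0.9571
72.6^0.81 = 32.16
1.35^-0.2 = 0.9417
Denominator = 1.5 × 0.9571 × 32.16 × 0.9417 = 43.48
D / 43.48 = 4960 / 43.48 = 114.1
v = 114.1^(1/0.5) = 114.1^2 = 13019 m/s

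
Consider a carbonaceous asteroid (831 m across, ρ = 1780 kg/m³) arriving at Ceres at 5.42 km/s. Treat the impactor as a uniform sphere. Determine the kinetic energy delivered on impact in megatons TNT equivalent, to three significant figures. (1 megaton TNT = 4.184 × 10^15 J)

E ≈ 1880 Mt TNT

v = 5420 m/s.
Mass m = (π/6) ρ d³ = (π/6) × 1780 × (831)³ = 5.348 × 10^11 kg
E = ½ m v² = 0.5 × 5.348 × 10^11 × (5420)² = 7.855 × 10^18 J
   = 7.855 × 10^18 / 4.184×10^15 = 1877 Mt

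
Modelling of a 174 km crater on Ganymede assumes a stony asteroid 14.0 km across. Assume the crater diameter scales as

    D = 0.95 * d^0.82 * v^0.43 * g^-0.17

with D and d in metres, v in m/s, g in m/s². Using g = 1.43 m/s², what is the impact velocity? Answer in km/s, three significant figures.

Rearranging for v: v = [D / (0.95 · 14000^0.82 · 1.43^-0.17)]^(1/0.43).
D = 174000 m.
14000^0.82 = 2511
1.43^-0.17 = 0.9410
Denominator = 0.95 × 2511 × 0.9410 = 2245
D / 2245 = 174000 / 2245 = 77.51
v = 77.51^(1/0.43) = 77.51^2.3256 = 24768 m/s

v ≈ 24.8 km/s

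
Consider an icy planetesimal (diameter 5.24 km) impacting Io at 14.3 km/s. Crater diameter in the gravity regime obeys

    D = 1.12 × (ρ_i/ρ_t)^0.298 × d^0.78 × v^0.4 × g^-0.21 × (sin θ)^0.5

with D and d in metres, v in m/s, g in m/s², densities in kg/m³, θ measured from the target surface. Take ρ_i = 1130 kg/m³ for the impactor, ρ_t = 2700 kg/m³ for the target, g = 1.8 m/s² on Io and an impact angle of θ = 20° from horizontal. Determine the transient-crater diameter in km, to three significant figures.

In SI units: d = 5240 m, v = 14300 m/s.
(ρ_i/ρ_t)^0.298 = (1130/2700)^0.298 = 0.7714
d^0.78 = 5240^0.78 = 796.3
v^0.4 = 14300^0.4 = 45.93
g^-0.21 = 1.8^-0.21 = 0.8839
(sin 20°)^0.5 = 0.3420^0.5 = 0.5848
D = 1.12 × 0.7714 × 796.3 × 45.93 × 0.8839 × 0.5848 = 16334 m
   = 16.33 km

D ≈ 16.3 km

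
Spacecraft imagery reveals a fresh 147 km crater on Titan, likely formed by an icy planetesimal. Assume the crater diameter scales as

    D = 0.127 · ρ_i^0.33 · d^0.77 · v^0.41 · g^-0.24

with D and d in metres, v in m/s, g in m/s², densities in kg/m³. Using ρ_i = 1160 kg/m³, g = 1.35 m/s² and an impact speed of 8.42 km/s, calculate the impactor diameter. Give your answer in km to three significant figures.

d ≈ 32.5 km

Rearranging for d: d = [D / (0.127 · 1160^0.33 · 8420^0.41 · 1.35^-0.24)]^(1/0.77).
D = 147000 m.
1160^0.33 = 10.26
8420^0.41 = 40.68
1.35^-0.24 = 0.9305
Denominator = 0.127 × 10.26 × 40.68 × 0.9305 = 49.32
D / 49.32 = 147000 / 49.32 = 2981
d = 2981^(1/0.77) = 2981^1.2987 = 32520 m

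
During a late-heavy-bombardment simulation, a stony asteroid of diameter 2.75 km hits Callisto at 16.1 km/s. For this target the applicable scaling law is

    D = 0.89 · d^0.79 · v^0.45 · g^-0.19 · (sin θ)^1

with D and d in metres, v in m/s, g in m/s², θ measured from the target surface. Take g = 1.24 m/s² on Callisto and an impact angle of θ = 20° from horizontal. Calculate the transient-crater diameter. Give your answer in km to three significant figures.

In SI units: d = 2750 m, v = 16100 m/s.
d^0.79 = 2750^0.79 = 521.3
v^0.45 = 16100^0.45 = 78.18
g^-0.19 = 1.24^-0.19 = 0.9600
(sin 20°)^1 = 0.3420^1 = 0.3420
D = 0.89 × 521.3 × 78.18 × 0.9600 × 0.3420 = 11909 m
   = 11.91 km

D ≈ 11.9 km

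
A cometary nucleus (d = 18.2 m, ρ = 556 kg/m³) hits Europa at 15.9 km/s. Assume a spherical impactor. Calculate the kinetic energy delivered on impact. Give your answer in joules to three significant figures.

v = 15900 m/s.
Mass m = (π/6) ρ d³ = (π/6) × 556 × (18.2)³ = 1.755 × 10^6 kg
E = ½ m v² = 0.5 × 1.755 × 10^6 × (15900)² = 2.218 × 10^14 J

E ≈ 2.22 × 10^14 J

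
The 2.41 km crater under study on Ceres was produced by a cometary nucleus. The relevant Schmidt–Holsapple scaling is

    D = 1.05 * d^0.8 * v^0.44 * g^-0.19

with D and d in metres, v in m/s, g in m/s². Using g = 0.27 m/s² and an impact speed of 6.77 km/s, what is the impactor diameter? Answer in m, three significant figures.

d ≈ 91.0 m

Rearranging for d: d = [D / (1.05 · 6770^0.44 · 0.27^-0.19)]^(1/0.8).
D = 2410 m.
6770^0.44 = 48.47
0.27^-0.19 = 1.282
Denominator = 1.05 × 48.47 × 1.282 = 65.25
D / 65.25 = 2410 / 65.25 = 36.93
d = 36.93^(1/0.8) = 36.93^1.25 = 91.04 m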